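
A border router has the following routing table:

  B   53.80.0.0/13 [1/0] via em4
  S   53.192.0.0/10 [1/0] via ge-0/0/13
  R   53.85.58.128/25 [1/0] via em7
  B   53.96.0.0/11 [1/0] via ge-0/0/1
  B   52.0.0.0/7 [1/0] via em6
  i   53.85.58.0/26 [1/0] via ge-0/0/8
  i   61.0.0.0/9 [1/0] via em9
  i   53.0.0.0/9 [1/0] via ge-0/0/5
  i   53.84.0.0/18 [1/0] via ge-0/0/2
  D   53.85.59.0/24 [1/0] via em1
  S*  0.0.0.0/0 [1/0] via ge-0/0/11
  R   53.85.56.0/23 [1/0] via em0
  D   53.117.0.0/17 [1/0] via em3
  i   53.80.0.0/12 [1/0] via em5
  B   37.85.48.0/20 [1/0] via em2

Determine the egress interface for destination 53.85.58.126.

em4

Routes whose prefix contains 53.85.58.126:
  0.0.0.0/0 (default, matches everything) -> ge-0/0/11
  52.0.0.0/7 (52.0.0.0 - 53.255.255.255) -> em6
  53.0.0.0/9 (53.0.0.0 - 53.127.255.255) -> ge-0/0/5
  53.80.0.0/12 (53.80.0.0 - 53.95.255.255) -> em5
  53.80.0.0/13 (53.80.0.0 - 53.87.255.255) -> em4
More-specific entries that do NOT match:
  53.85.58.0/26 (53.85.58.0 - 53.85.58.63) does not contain 53.85.58.126
  53.85.58.128/25 (53.85.58.128 - 53.85.58.255) does not contain 53.85.58.126
  53.85.59.0/24 (53.85.59.0 - 53.85.59.255) does not contain 53.85.58.126
  53.85.56.0/23 (53.85.56.0 - 53.85.57.255) does not contain 53.85.58.126
  37.85.48.0/20 (37.85.48.0 - 37.85.63.255) does not contain 53.85.58.126
  53.84.0.0/18 (53.84.0.0 - 53.84.63.255) does not contain 53.85.58.126
  53.117.0.0/17 (53.117.0.0 - 53.117.127.255) does not contain 53.85.58.126
Longest matching prefix is /13 -> interface em4.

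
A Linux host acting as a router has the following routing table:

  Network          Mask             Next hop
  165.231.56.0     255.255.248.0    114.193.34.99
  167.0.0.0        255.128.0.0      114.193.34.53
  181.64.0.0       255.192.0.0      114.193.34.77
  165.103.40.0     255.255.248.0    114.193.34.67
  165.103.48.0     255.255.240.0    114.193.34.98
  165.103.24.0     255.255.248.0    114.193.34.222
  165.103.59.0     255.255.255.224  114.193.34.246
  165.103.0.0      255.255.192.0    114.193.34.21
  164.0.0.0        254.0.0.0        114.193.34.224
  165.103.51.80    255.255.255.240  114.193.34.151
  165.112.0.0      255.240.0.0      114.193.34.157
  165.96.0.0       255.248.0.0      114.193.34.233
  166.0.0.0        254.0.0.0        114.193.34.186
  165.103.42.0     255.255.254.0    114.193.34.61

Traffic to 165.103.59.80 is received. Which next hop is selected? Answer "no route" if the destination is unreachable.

Routes whose prefix contains 165.103.59.80:
  164.0.0.0/7 (164.0.0.0 - 165.255.255.255) -> 114.193.34.224
  165.96.0.0/13 (165.96.0.0 - 165.103.255.255) -> 114.193.34.233
  165.103.0.0/18 (165.103.0.0 - 165.103.63.255) -> 114.193.34.21
  165.103.48.0/20 (165.103.48.0 - 165.103.63.255) -> 114.193.34.98
More-specific entries that do NOT match:
  165.103.51.80/28 (165.103.51.80 - 165.103.51.95) does not contain 165.103.59.80
  165.103.59.0/27 (165.103.59.0 - 165.103.59.31) does not contain 165.103.59.80
  165.103.42.0/23 (165.103.42.0 - 165.103.43.255) does not contain 165.103.59.80
  165.231.56.0/21 (165.231.56.0 - 165.231.63.255) does not contain 165.103.59.80
  165.103.40.0/21 (165.103.40.0 - 165.103.47.255) does not contain 165.103.59.80
  165.103.24.0/21 (165.103.24.0 - 165.103.31.255) does not contain 165.103.59.80
Longest matching prefix is /20 -> next hop 114.193.34.98.

114.193.34.98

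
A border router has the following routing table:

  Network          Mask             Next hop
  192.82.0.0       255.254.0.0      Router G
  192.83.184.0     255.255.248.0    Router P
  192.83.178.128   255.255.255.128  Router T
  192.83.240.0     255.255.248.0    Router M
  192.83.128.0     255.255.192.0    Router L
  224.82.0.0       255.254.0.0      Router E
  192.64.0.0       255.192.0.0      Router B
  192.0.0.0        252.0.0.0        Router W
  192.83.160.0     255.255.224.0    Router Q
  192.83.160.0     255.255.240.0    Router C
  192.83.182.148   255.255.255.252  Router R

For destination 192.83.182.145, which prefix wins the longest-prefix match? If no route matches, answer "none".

192.83.160.0/19

Entries matching 192.83.182.145:
  192.0.0.0/6 (192.0.0.0 - 195.255.255.255)
  192.64.0.0/10 (192.64.0.0 - 192.127.255.255)
  192.82.0.0/15 (192.82.0.0 - 192.83.255.255)
  192.83.128.0/18 (192.83.128.0 - 192.83.191.255)
  192.83.160.0/19 (192.83.160.0 - 192.83.191.255)
Most specific is 192.83.160.0/19.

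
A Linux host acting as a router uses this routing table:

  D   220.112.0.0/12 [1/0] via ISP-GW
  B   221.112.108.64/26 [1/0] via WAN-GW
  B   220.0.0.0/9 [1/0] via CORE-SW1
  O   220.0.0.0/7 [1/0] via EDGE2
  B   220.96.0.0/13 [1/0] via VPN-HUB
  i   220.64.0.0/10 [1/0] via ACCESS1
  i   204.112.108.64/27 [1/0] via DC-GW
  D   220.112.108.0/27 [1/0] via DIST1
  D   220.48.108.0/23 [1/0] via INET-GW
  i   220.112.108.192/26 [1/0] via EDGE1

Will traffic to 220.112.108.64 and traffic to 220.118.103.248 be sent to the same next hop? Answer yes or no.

yes

220.112.108.64: longest match 220.112.0.0/12 -> ISP-GW
220.118.103.248: longest match 220.112.0.0/12 -> ISP-GW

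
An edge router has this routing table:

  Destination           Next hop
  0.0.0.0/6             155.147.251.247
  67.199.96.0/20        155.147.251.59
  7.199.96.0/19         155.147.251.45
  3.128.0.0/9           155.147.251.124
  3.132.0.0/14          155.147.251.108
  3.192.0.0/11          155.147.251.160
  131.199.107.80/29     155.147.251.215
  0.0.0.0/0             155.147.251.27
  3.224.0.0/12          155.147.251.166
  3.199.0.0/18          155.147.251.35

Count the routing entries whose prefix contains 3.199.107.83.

Prefixes containing 3.199.107.83:
  0.0.0.0/0 (default, matches everything)
  0.0.0.0/6 (0.0.0.0 - 3.255.255.255)
  3.128.0.0/9 (3.128.0.0 - 3.255.255.255)
  3.192.0.0/11 (3.192.0.0 - 3.223.255.255)
Total matching entries: 4.

4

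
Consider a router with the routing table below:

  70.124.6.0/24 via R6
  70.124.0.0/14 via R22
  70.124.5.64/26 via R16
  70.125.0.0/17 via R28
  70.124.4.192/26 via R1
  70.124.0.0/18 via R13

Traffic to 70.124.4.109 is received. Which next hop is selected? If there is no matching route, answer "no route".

Routes whose prefix contains 70.124.4.109:
  70.124.0.0/14 (70.124.0.0 - 70.127.255.255) -> R22
  70.124.0.0/18 (70.124.0.0 - 70.124.63.255) -> R13
More-specific entries that do NOT match:
  70.124.5.64/26 (70.124.5.64 - 70.124.5.127) does not contain 70.124.4.109
  70.124.4.192/26 (70.124.4.192 - 70.124.4.255) does not contain 70.124.4.109
  70.124.6.0/24 (70.124.6.0 - 70.124.6.255) does not contain 70.124.4.109
Longest matching prefix is /18 -> next hop R13.

R13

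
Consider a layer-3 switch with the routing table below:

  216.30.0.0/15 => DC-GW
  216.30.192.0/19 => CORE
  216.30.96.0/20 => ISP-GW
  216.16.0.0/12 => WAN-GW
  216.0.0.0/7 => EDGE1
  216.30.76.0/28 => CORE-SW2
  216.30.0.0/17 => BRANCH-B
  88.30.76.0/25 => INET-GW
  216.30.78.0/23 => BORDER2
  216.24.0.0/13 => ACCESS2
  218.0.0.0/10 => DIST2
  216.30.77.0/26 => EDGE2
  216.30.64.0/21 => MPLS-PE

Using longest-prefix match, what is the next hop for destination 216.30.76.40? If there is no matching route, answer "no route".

BRANCH-B

Routes whose prefix contains 216.30.76.40:
  216.0.0.0/7 (216.0.0.0 - 217.255.255.255) -> EDGE1
  216.16.0.0/12 (216.16.0.0 - 216.31.255.255) -> WAN-GW
  216.24.0.0/13 (216.24.0.0 - 216.31.255.255) -> ACCESS2
  216.30.0.0/15 (216.30.0.0 - 216.31.255.255) -> DC-GW
  216.30.0.0/17 (216.30.0.0 - 216.30.127.255) -> BRANCH-B
More-specific entries that do NOT match:
  216.30.76.0/28 (216.30.76.0 - 216.30.76.15) does not contain 216.30.76.40
  216.30.77.0/26 (216.30.77.0 - 216.30.77.63) does not contain 216.30.76.40
  88.30.76.0/25 (88.30.76.0 - 88.30.76.127) does not contain 216.30.76.40
  216.30.78.0/23 (216.30.78.0 - 216.30.79.255) does not contain 216.30.76.40
  216.30.64.0/21 (216.30.64.0 - 216.30.71.255) does not contain 216.30.76.40
  216.30.96.0/20 (216.30.96.0 - 216.30.111.255) does not contain 216.30.76.40
  216.30.192.0/19 (216.30.192.0 - 216.30.223.255) does not contain 216.30.76.40
Longest matching prefix is /17 -> next hop BRANCH-B.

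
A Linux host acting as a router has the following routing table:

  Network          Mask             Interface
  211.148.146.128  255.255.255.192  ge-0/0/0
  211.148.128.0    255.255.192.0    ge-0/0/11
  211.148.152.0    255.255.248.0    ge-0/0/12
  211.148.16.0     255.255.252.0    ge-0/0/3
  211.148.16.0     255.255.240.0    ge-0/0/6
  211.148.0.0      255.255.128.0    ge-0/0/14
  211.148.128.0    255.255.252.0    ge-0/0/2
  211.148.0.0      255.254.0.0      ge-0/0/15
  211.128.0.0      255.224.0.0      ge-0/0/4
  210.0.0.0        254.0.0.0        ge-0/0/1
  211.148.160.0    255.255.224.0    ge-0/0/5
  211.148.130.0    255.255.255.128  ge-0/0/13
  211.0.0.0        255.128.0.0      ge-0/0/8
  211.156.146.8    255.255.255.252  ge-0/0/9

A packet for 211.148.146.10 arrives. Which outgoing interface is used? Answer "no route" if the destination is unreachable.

Routes whose prefix contains 211.148.146.10:
  210.0.0.0/7 (210.0.0.0 - 211.255.255.255) -> ge-0/0/1
  211.128.0.0/11 (211.128.0.0 - 211.159.255.255) -> ge-0/0/4
  211.148.0.0/15 (211.148.0.0 - 211.149.255.255) -> ge-0/0/15
  211.148.128.0/18 (211.148.128.0 - 211.148.191.255) -> ge-0/0/11
More-specific entries that do NOT match:
  211.156.146.8/30 (211.156.146.8 - 211.156.146.11) does not contain 211.148.146.10
  211.148.146.128/26 (211.148.146.128 - 211.148.146.191) does not contain 211.148.146.10
  211.148.130.0/25 (211.148.130.0 - 211.148.130.127) does not contain 211.148.146.10
  211.148.16.0/22 (211.148.16.0 - 211.148.19.255) does not contain 211.148.146.10
  211.148.128.0/22 (211.148.128.0 - 211.148.131.255) does not contain 211.148.146.10
  211.148.152.0/21 (211.148.152.0 - 211.148.159.255) does not contain 211.148.146.10
  211.148.16.0/20 (211.148.16.0 - 211.148.31.255) does not contain 211.148.146.10
  211.148.160.0/19 (211.148.160.0 - 211.148.191.255) does not contain 211.148.146.10
Longest matching prefix is /18 -> interface ge-0/0/11.

ge-0/0/11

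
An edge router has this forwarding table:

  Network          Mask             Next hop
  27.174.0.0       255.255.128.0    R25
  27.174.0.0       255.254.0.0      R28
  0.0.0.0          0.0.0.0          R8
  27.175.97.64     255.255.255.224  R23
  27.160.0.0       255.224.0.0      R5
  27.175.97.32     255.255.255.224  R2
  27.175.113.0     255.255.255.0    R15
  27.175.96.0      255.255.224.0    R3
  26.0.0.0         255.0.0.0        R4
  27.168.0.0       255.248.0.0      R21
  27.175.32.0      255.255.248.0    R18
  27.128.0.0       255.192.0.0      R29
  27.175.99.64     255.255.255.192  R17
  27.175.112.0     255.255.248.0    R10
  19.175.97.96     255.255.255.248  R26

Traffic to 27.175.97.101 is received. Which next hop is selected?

Routes whose prefix contains 27.175.97.101:
  0.0.0.0/0 (default, matches everything) -> R8
  27.128.0.0/10 (27.128.0.0 - 27.191.255.255) -> R29
  27.160.0.0/11 (27.160.0.0 - 27.191.255.255) -> R5
  27.168.0.0/13 (27.168.0.0 - 27.175.255.255) -> R21
  27.174.0.0/15 (27.174.0.0 - 27.175.255.255) -> R28
  27.175.96.0/19 (27.175.96.0 - 27.175.127.255) -> R3
More-specific entries that do NOT match:
  19.175.97.96/29 (19.175.97.96 - 19.175.97.103) does not contain 27.175.97.101
  27.175.97.64/27 (27.175.97.64 - 27.175.97.95) does not contain 27.175.97.101
  27.175.97.32/27 (27.175.97.32 - 27.175.97.63) does not contain 27.175.97.101
  27.175.99.64/26 (27.175.99.64 - 27.175.99.127) does not contain 27.175.97.101
  27.175.113.0/24 (27.175.113.0 - 27.175.113.255) does not contain 27.175.97.101
  27.175.32.0/21 (27.175.32.0 - 27.175.39.255) does not contain 27.175.97.101
  27.175.112.0/21 (27.175.112.0 - 27.175.119.255) does not contain 27.175.97.101
Longest matching prefix is /19 -> next hop R3.

R3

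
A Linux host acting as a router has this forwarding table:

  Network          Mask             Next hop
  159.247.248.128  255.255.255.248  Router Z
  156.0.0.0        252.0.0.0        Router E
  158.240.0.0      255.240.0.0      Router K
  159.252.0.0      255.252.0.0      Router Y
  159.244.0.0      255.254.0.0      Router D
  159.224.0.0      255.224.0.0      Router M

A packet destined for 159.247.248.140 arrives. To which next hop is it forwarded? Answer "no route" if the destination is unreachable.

Routes whose prefix contains 159.247.248.140:
  156.0.0.0/6 (156.0.0.0 - 159.255.255.255) -> Router E
  159.224.0.0/11 (159.224.0.0 - 159.255.255.255) -> Router M
More-specific entries that do NOT match:
  159.247.248.128/29 (159.247.248.128 - 159.247.248.135) does not contain 159.247.248.140
  159.244.0.0/15 (159.244.0.0 - 159.245.255.255) does not contain 159.247.248.140
  159.252.0.0/14 (159.252.0.0 - 159.255.255.255) does not contain 159.247.248.140
  158.240.0.0/12 (158.240.0.0 - 158.255.255.255) does not contain 159.247.248.140
Longest matching prefix is /11 -> next hop Router M.

Router M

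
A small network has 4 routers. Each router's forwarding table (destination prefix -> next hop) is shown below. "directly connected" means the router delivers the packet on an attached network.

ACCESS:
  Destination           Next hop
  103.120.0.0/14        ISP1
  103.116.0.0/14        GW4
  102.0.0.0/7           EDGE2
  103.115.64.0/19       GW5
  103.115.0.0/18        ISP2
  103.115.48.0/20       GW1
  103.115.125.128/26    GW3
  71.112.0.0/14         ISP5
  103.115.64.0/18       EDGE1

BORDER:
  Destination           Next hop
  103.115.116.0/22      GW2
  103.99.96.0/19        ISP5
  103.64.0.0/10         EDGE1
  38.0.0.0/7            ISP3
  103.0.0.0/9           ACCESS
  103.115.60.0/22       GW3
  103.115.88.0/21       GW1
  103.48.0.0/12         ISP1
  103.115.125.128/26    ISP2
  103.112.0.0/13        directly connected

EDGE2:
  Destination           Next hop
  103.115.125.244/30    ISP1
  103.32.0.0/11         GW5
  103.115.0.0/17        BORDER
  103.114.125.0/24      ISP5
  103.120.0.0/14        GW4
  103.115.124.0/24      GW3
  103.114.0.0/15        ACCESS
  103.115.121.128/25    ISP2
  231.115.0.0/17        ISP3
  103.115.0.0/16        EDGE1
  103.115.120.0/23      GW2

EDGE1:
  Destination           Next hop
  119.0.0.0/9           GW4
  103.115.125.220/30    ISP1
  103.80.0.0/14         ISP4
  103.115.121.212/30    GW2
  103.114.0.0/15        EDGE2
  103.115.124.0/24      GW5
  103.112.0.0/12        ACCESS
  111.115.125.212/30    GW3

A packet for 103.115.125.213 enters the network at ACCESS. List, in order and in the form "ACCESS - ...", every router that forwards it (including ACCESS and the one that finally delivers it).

At ACCESS: longest match for 103.115.125.213 is 103.115.64.0/18 -> EDGE1
At EDGE1: longest match for 103.115.125.213 is 103.114.0.0/15 -> EDGE2
At EDGE2: longest match for 103.115.125.213 is 103.115.0.0/17 -> BORDER
At BORDER: longest match for 103.115.125.213 is 103.112.0.0/13 -> directly connected

ACCESS - EDGE1 - EDGE2 - BORDER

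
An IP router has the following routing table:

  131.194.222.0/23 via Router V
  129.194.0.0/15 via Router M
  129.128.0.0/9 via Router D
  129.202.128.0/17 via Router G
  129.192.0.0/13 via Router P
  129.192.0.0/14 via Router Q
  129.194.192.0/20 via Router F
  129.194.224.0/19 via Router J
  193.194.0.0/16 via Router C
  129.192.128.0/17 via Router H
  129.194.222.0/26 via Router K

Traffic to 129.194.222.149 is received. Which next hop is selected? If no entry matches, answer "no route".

Routes whose prefix contains 129.194.222.149:
  129.128.0.0/9 (129.128.0.0 - 129.255.255.255) -> Router D
  129.192.0.0/13 (129.192.0.0 - 129.199.255.255) -> Router P
  129.192.0.0/14 (129.192.0.0 - 129.195.255.255) -> Router Q
  129.194.0.0/15 (129.194.0.0 - 129.195.255.255) -> Router M
More-specific entries that do NOT match:
  129.194.222.0/26 (129.194.222.0 - 129.194.222.63) does not contain 129.194.222.149
  131.194.222.0/23 (131.194.222.0 - 131.194.223.255) does not contain 129.194.222.149
  129.194.192.0/20 (129.194.192.0 - 129.194.207.255) does not contain 129.194.222.149
  129.194.224.0/19 (129.194.224.0 - 129.194.255.255) does not contain 129.194.222.149
  129.202.128.0/17 (129.202.128.0 - 129.202.255.255) does not contain 129.194.222.149
  129.192.128.0/17 (129.192.128.0 - 129.192.255.255) does not contain 129.194.222.149
  193.194.0.0/16 (193.194.0.0 - 193.194.255.255) does not contain 129.194.222.149
Longest matching prefix is /15 -> next hop Router M.

Router M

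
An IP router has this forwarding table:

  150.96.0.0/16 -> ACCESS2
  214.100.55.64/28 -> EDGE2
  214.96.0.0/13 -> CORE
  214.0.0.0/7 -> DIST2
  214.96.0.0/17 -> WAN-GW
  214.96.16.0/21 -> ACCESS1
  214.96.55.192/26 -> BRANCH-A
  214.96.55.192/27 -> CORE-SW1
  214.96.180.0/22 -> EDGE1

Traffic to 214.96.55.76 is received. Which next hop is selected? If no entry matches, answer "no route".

WAN-GW

Routes whose prefix contains 214.96.55.76:
  214.0.0.0/7 (214.0.0.0 - 215.255.255.255) -> DIST2
  214.96.0.0/13 (214.96.0.0 - 214.103.255.255) -> CORE
  214.96.0.0/17 (214.96.0.0 - 214.96.127.255) -> WAN-GW
More-specific entries that do NOT match:
  214.100.55.64/28 (214.100.55.64 - 214.100.55.79) does not contain 214.96.55.76
  214.96.55.192/27 (214.96.55.192 - 214.96.55.223) does not contain 214.96.55.76
  214.96.55.192/26 (214.96.55.192 - 214.96.55.255) does not contain 214.96.55.76
  214.96.180.0/22 (214.96.180.0 - 214.96.183.255) does not contain 214.96.55.76
  214.96.16.0/21 (214.96.16.0 - 214.96.23.255) does not contain 214.96.55.76
Longest matching prefix is /17 -> next hop WAN-GW.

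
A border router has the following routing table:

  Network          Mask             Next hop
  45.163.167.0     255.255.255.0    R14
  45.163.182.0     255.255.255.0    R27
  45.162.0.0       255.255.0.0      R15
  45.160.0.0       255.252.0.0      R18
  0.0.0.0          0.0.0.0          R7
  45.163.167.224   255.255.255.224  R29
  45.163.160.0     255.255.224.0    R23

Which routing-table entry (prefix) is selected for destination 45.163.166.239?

45.163.160.0/19

Entries matching 45.163.166.239:
  0.0.0.0/0 (default, matches everything)
  45.160.0.0/14 (45.160.0.0 - 45.163.255.255)
  45.163.160.0/19 (45.163.160.0 - 45.163.191.255)
Most specific is 45.163.160.0/19.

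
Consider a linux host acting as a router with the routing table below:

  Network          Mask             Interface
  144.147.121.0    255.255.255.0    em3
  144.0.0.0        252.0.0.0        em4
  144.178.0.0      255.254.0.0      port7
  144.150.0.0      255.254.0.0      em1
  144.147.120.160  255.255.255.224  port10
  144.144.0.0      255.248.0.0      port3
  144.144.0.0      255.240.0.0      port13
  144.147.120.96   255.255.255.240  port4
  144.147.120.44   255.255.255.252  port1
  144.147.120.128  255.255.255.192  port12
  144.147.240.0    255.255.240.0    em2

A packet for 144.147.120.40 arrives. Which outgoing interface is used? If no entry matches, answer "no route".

port3

Routes whose prefix contains 144.147.120.40:
  144.0.0.0/6 (144.0.0.0 - 147.255.255.255) -> em4
  144.144.0.0/12 (144.144.0.0 - 144.159.255.255) -> port13
  144.144.0.0/13 (144.144.0.0 - 144.151.255.255) -> port3
More-specific entries that do NOT match:
  144.147.120.44/30 (144.147.120.44 - 144.147.120.47) does not contain 144.147.120.40
  144.147.120.96/28 (144.147.120.96 - 144.147.120.111) does not contain 144.147.120.40
  144.147.120.160/27 (144.147.120.160 - 144.147.120.191) does not contain 144.147.120.40
  144.147.120.128/26 (144.147.120.128 - 144.147.120.191) does not contain 144.147.120.40
  144.147.121.0/24 (144.147.121.0 - 144.147.121.255) does not contain 144.147.120.40
  144.147.240.0/20 (144.147.240.0 - 144.147.255.255) does not contain 144.147.120.40
  144.178.0.0/15 (144.178.0.0 - 144.179.255.255) does not contain 144.147.120.40
  144.150.0.0/15 (144.150.0.0 - 144.151.255.255) does not contain 144.147.120.40
Longest matching prefix is /13 -> interface port3.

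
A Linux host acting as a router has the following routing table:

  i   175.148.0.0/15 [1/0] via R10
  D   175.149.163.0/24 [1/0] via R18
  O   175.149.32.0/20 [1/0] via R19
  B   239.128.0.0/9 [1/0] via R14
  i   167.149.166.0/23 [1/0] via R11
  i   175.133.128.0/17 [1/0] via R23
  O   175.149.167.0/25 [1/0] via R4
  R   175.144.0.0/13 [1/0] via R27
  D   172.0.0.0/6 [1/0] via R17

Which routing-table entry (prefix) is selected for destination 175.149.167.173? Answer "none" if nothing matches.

175.148.0.0/15

Entries matching 175.149.167.173:
  172.0.0.0/6 (172.0.0.0 - 175.255.255.255)
  175.144.0.0/13 (175.144.0.0 - 175.151.255.255)
  175.148.0.0/15 (175.148.0.0 - 175.149.255.255)
Most specific is 175.148.0.0/15.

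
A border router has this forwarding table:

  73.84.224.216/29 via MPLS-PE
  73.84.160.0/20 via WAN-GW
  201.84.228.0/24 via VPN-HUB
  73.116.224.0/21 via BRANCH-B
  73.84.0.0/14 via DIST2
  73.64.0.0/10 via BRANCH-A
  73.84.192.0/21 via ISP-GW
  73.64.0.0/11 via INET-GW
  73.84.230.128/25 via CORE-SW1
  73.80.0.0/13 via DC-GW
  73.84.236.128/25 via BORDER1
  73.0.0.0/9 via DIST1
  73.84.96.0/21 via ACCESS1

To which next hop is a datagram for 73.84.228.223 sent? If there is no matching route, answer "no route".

DIST2

Routes whose prefix contains 73.84.228.223:
  73.0.0.0/9 (73.0.0.0 - 73.127.255.255) -> DIST1
  73.64.0.0/10 (73.64.0.0 - 73.127.255.255) -> BRANCH-A
  73.64.0.0/11 (73.64.0.0 - 73.95.255.255) -> INET-GW
  73.80.0.0/13 (73.80.0.0 - 73.87.255.255) -> DC-GW
  73.84.0.0/14 (73.84.0.0 - 73.87.255.255) -> DIST2
More-specific entries that do NOT match:
  73.84.224.216/29 (73.84.224.216 - 73.84.224.223) does not contain 73.84.228.223
  73.84.230.128/25 (73.84.230.128 - 73.84.230.255) does not contain 73.84.228.223
  73.84.236.128/25 (73.84.236.128 - 73.84.236.255) does not contain 73.84.228.223
  201.84.228.0/24 (201.84.228.0 - 201.84.228.255) does not contain 73.84.228.223
  73.116.224.0/21 (73.116.224.0 - 73.116.231.255) does not contain 73.84.228.223
  73.84.192.0/21 (73.84.192.0 - 73.84.199.255) does not contain 73.84.228.223
  73.84.96.0/21 (73.84.96.0 - 73.84.103.255) does not contain 73.84.228.223
  73.84.160.0/20 (73.84.160.0 - 73.84.175.255) does not contain 73.84.228.223
Longest matching prefix is /14 -> next hop DIST2.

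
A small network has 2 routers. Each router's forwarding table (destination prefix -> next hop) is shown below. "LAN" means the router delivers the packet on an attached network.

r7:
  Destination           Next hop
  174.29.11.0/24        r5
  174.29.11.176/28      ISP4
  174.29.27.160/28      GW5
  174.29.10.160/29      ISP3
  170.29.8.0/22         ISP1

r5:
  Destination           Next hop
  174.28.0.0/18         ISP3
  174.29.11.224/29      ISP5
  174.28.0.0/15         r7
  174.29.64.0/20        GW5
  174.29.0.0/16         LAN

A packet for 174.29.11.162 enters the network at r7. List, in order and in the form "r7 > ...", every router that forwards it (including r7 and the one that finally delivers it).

r7 > r5

At r7: longest match for 174.29.11.162 is 174.29.11.0/24 -> r5
At r5: longest match for 174.29.11.162 is 174.29.0.0/16 -> LAN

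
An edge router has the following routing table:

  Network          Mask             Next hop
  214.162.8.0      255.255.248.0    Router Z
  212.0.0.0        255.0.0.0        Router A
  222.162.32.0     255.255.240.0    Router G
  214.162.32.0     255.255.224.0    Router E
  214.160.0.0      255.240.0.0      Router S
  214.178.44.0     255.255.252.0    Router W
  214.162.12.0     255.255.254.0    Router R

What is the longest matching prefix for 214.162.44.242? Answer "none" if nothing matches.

Entries matching 214.162.44.242:
  214.160.0.0/12 (214.160.0.0 - 214.175.255.255)
  214.162.32.0/19 (214.162.32.0 - 214.162.63.255)
Most specific is 214.162.32.0/19.

214.162.32.0/19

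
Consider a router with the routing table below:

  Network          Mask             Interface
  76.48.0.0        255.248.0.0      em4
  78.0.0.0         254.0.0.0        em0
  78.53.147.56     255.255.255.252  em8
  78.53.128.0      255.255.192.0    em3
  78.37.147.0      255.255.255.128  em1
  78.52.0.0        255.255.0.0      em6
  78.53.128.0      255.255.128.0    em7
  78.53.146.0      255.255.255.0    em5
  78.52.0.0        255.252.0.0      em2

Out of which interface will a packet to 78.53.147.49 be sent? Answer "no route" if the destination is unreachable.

em3

Routes whose prefix contains 78.53.147.49:
  78.0.0.0/7 (78.0.0.0 - 79.255.255.255) -> em0
  78.52.0.0/14 (78.52.0.0 - 78.55.255.255) -> em2
  78.53.128.0/17 (78.53.128.0 - 78.53.255.255) -> em7
  78.53.128.0/18 (78.53.128.0 - 78.53.191.255) -> em3
More-specific entries that do NOT match:
  78.53.147.56/30 (78.53.147.56 - 78.53.147.59) does not contain 78.53.147.49
  78.37.147.0/25 (78.37.147.0 - 78.37.147.127) does not contain 78.53.147.49
  78.53.146.0/24 (78.53.146.0 - 78.53.146.255) does not contain 78.53.147.49
Longest matching prefix is /18 -> interface em3.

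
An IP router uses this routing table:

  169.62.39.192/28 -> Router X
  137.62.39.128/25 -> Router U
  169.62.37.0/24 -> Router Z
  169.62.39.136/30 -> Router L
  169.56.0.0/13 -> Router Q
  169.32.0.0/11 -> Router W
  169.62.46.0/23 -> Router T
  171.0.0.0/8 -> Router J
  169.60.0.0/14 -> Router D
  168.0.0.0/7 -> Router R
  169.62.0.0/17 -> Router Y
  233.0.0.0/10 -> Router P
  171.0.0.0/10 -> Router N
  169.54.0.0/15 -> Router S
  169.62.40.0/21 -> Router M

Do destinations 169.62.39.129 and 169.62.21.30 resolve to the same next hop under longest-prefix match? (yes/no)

169.62.39.129: longest match 169.62.0.0/17 -> Router Y
169.62.21.30: longest match 169.62.0.0/17 -> Router Y

yes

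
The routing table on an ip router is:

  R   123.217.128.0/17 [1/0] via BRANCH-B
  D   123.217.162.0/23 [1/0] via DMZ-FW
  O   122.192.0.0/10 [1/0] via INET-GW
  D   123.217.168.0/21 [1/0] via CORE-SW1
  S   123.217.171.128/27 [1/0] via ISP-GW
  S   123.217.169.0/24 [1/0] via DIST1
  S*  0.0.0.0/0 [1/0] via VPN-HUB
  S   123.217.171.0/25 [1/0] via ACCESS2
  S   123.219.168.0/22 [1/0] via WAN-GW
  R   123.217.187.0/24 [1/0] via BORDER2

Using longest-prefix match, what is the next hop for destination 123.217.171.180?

CORE-SW1

Routes whose prefix contains 123.217.171.180:
  0.0.0.0/0 (default, matches everything) -> VPN-HUB
  123.217.128.0/17 (123.217.128.0 - 123.217.255.255) -> BRANCH-B
  123.217.168.0/21 (123.217.168.0 - 123.217.175.255) -> CORE-SW1
More-specific entries that do NOT match:
  123.217.171.128/27 (123.217.171.128 - 123.217.171.159) does not contain 123.217.171.180
  123.217.171.0/25 (123.217.171.0 - 123.217.171.127) does not contain 123.217.171.180
  123.217.169.0/24 (123.217.169.0 - 123.217.169.255) does not contain 123.217.171.180
  123.217.187.0/24 (123.217.187.0 - 123.217.187.255) does not contain 123.217.171.180
  123.217.162.0/23 (123.217.162.0 - 123.217.163.255) does not contain 123.217.171.180
  123.219.168.0/22 (123.219.168.0 - 123.219.171.255) does not contain 123.217.171.180
Longest matching prefix is /21 -> next hop CORE-SW1.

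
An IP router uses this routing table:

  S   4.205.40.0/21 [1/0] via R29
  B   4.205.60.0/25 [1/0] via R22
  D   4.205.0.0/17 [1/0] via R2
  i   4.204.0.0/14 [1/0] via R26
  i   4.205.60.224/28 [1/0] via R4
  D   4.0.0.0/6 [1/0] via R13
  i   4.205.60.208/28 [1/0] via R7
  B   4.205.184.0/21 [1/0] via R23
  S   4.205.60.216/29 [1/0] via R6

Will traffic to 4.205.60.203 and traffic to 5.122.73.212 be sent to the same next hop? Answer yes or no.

no

4.205.60.203: longest match 4.205.0.0/17 -> R2
5.122.73.212: longest match 4.0.0.0/6 -> R13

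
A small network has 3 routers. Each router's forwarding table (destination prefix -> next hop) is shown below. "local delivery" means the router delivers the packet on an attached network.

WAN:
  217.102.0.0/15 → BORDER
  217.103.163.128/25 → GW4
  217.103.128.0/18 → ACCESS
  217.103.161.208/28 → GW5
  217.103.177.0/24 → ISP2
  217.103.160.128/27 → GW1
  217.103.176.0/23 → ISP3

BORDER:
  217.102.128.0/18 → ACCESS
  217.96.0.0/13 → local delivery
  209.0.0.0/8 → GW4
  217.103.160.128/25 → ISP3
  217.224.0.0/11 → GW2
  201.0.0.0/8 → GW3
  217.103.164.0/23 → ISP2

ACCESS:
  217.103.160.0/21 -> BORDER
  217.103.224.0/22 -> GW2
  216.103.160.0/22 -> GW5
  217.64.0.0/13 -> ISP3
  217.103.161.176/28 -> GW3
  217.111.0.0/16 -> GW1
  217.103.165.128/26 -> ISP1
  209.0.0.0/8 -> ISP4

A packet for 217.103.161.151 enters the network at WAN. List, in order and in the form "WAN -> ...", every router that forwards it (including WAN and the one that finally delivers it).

WAN -> ACCESS -> BORDER

At WAN: longest match for 217.103.161.151 is 217.103.128.0/18 -> ACCESS
At ACCESS: longest match for 217.103.161.151 is 217.103.160.0/21 -> BORDER
At BORDER: longest match for 217.103.161.151 is 217.96.0.0/13 -> local delivery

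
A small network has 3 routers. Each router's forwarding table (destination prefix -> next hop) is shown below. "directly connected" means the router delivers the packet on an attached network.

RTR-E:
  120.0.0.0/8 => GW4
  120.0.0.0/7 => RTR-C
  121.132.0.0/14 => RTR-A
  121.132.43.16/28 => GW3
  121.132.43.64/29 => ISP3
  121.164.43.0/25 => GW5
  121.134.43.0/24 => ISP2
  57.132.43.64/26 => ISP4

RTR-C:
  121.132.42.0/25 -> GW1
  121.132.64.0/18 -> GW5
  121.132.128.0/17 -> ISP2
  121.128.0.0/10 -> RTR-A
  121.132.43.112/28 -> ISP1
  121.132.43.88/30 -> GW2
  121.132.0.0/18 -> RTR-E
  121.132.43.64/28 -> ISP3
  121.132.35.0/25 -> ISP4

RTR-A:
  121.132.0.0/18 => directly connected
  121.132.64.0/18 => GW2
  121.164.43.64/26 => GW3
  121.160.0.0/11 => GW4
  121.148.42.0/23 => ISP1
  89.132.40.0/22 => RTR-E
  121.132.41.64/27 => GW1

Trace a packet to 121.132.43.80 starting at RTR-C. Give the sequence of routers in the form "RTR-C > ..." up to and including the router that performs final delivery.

At RTR-C: longest match for 121.132.43.80 is 121.132.0.0/18 -> RTR-E
At RTR-E: longest match for 121.132.43.80 is 121.132.0.0/14 -> RTR-A
At RTR-A: longest match for 121.132.43.80 is 121.132.0.0/18 -> directly connected

RTR-C > RTR-E > RTR-A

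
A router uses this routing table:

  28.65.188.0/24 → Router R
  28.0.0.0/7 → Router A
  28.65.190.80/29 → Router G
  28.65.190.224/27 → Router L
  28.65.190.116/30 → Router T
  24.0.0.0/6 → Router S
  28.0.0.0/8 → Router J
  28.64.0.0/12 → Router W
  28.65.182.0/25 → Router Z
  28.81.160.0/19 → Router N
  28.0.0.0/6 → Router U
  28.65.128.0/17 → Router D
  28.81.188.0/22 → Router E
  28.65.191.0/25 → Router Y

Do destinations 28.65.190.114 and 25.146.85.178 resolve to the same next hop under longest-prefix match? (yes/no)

28.65.190.114: longest match 28.65.128.0/17 -> Router D
25.146.85.178: longest match 24.0.0.0/6 -> Router S

no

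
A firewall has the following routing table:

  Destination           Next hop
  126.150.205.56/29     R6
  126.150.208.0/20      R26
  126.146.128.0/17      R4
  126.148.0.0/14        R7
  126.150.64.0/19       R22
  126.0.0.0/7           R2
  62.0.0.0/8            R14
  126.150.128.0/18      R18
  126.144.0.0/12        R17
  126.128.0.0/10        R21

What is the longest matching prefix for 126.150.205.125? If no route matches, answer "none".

Entries matching 126.150.205.125:
  126.0.0.0/7 (126.0.0.0 - 127.255.255.255)
  126.128.0.0/10 (126.128.0.0 - 126.191.255.255)
  126.144.0.0/12 (126.144.0.0 - 126.159.255.255)
  126.148.0.0/14 (126.148.0.0 - 126.151.255.255)
Most specific is 126.148.0.0/14.

126.148.0.0/14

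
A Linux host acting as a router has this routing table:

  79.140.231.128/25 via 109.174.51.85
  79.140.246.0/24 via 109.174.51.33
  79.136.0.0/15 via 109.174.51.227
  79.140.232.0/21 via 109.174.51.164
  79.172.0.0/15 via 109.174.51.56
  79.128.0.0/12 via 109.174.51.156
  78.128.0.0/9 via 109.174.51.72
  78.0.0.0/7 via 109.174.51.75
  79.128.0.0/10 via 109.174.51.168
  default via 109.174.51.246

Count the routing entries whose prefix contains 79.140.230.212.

4

Prefixes containing 79.140.230.212:
  0.0.0.0/0 (default, matches everything)
  78.0.0.0/7 (78.0.0.0 - 79.255.255.255)
  79.128.0.0/10 (79.128.0.0 - 79.191.255.255)
  79.128.0.0/12 (79.128.0.0 - 79.143.255.255)
Total matching entries: 4.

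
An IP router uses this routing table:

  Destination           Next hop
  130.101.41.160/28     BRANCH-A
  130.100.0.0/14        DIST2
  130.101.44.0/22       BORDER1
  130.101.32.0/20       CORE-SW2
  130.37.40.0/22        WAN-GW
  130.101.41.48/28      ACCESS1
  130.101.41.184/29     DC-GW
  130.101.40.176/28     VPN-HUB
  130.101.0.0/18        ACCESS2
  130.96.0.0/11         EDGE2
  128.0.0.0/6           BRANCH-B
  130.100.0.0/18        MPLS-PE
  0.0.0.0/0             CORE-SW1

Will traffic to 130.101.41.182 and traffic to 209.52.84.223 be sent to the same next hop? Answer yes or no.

130.101.41.182: longest match 130.101.32.0/20 -> CORE-SW2
209.52.84.223: longest match 0.0.0.0/0 -> CORE-SW1

no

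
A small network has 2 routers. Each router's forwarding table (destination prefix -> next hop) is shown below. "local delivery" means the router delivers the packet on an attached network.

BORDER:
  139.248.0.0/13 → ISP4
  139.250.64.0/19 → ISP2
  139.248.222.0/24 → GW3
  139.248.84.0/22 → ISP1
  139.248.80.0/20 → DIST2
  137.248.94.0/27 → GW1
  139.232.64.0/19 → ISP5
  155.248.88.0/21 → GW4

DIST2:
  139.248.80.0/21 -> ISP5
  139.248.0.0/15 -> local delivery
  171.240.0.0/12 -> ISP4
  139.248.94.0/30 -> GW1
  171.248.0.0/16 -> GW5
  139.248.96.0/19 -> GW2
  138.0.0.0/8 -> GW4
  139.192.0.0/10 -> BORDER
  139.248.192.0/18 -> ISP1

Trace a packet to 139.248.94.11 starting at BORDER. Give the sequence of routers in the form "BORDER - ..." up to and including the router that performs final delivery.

BORDER - DIST2

At BORDER: longest match for 139.248.94.11 is 139.248.80.0/20 -> DIST2
At DIST2: longest match for 139.248.94.11 is 139.248.0.0/15 -> local delivery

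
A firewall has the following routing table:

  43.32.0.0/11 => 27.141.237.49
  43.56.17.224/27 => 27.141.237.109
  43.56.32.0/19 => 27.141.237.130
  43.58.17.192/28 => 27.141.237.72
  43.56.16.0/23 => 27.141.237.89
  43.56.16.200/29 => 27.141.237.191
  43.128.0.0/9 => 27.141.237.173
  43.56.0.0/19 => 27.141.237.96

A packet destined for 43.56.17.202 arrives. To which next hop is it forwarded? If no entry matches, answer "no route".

Routes whose prefix contains 43.56.17.202:
  43.32.0.0/11 (43.32.0.0 - 43.63.255.255) -> 27.141.237.49
  43.56.0.0/19 (43.56.0.0 - 43.56.31.255) -> 27.141.237.96
  43.56.16.0/23 (43.56.16.0 - 43.56.17.255) -> 27.141.237.89
More-specific entries that do NOT match:
  43.56.16.200/29 (43.56.16.200 - 43.56.16.207) does not contain 43.56.17.202
  43.58.17.192/28 (43.58.17.192 - 43.58.17.207) does not contain 43.56.17.202
  43.56.17.224/27 (43.56.17.224 - 43.56.17.255) does not contain 43.56.17.202
Longest matching prefix is /23 -> next hop 27.141.237.89.

27.141.237.89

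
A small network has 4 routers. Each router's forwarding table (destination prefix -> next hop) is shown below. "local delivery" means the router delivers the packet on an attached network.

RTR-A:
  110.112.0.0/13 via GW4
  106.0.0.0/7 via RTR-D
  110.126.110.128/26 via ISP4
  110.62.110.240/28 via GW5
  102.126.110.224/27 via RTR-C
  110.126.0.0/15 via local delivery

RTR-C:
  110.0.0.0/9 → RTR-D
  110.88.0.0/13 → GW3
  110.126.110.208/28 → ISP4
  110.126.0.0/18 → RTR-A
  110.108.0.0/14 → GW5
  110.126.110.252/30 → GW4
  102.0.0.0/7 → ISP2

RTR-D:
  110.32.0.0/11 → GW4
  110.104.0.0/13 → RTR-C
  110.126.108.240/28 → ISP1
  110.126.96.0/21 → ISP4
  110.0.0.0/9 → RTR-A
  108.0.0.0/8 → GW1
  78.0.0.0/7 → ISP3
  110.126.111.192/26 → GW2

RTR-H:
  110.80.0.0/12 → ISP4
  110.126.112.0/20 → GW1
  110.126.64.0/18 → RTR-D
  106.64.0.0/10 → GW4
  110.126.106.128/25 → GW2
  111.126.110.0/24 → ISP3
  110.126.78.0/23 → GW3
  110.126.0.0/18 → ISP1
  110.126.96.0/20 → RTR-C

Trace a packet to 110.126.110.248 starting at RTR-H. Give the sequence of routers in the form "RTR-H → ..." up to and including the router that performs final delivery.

At RTR-H: longest match for 110.126.110.248 is 110.126.96.0/20 -> RTR-C
At RTR-C: longest match for 110.126.110.248 is 110.0.0.0/9 -> RTR-D
At RTR-D: longest match for 110.126.110.248 is 110.0.0.0/9 -> RTR-A
At RTR-A: longest match for 110.126.110.248 is 110.126.0.0/15 -> local delivery

RTR-H → RTR-C → RTR-D → RTR-A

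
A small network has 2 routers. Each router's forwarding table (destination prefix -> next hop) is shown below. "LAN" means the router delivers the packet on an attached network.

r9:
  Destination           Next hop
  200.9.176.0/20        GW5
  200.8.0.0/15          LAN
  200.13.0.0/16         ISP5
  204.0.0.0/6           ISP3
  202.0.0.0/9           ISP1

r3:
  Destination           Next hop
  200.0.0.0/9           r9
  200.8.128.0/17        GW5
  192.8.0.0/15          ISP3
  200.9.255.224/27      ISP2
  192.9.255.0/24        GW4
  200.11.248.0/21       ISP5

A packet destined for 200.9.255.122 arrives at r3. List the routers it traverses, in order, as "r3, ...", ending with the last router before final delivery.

At r3: longest match for 200.9.255.122 is 200.0.0.0/9 -> r9
At r9: longest match for 200.9.255.122 is 200.8.0.0/15 -> LAN

r3, r9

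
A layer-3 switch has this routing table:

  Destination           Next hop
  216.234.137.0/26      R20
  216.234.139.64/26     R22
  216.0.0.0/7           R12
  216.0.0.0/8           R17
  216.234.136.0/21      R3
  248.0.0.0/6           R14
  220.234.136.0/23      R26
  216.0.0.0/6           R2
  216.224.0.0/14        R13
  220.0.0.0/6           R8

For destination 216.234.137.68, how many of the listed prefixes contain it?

Prefixes containing 216.234.137.68:
  216.0.0.0/6 (216.0.0.0 - 219.255.255.255)
  216.0.0.0/7 (216.0.0.0 - 217.255.255.255)
  216.0.0.0/8 (216.0.0.0 - 216.255.255.255)
  216.234.136.0/21 (216.234.136.0 - 216.234.143.255)
Total matching entries: 4.

4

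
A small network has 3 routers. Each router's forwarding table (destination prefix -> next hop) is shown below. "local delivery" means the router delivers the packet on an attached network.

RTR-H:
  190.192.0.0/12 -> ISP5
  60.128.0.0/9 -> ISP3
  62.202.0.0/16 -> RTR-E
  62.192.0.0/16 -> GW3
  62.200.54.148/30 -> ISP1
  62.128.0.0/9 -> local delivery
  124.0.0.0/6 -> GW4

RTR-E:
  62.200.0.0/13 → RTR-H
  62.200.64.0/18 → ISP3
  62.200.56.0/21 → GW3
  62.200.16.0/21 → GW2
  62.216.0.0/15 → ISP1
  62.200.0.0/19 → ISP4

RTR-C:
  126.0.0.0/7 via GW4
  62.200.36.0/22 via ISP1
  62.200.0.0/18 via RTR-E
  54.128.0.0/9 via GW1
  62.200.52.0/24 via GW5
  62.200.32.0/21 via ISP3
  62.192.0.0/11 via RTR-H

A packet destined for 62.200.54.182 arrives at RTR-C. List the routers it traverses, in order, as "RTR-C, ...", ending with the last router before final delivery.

RTR-C, RTR-E, RTR-H

At RTR-C: longest match for 62.200.54.182 is 62.200.0.0/18 -> RTR-E
At RTR-E: longest match for 62.200.54.182 is 62.200.0.0/13 -> RTR-H
At RTR-H: longest match for 62.200.54.182 is 62.128.0.0/9 -> local delivery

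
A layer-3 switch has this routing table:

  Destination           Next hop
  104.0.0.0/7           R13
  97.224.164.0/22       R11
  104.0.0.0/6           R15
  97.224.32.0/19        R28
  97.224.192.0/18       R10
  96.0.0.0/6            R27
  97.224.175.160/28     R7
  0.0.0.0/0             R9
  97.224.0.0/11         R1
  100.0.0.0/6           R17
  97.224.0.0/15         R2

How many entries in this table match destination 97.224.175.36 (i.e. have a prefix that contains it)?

Prefixes containing 97.224.175.36:
  0.0.0.0/0 (default, matches everything)
  96.0.0.0/6 (96.0.0.0 - 99.255.255.255)
  97.224.0.0/11 (97.224.0.0 - 97.255.255.255)
  97.224.0.0/15 (97.224.0.0 - 97.225.255.255)
Total matching entries: 4.

4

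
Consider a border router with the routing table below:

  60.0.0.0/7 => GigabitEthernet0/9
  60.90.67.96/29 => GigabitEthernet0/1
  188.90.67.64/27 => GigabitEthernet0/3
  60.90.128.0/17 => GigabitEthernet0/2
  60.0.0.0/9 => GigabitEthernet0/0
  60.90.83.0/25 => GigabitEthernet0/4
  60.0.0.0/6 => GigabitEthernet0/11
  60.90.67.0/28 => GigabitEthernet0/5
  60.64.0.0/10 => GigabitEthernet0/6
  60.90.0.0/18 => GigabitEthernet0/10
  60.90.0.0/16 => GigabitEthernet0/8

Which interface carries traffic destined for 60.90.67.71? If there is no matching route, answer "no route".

Routes whose prefix contains 60.90.67.71:
  60.0.0.0/6 (60.0.0.0 - 63.255.255.255) -> GigabitEthernet0/11
  60.0.0.0/7 (60.0.0.0 - 61.255.255.255) -> GigabitEthernet0/9
  60.0.0.0/9 (60.0.0.0 - 60.127.255.255) -> GigabitEthernet0/0
  60.64.0.0/10 (60.64.0.0 - 60.127.255.255) -> GigabitEthernet0/6
  60.90.0.0/16 (60.90.0.0 - 60.90.255.255) -> GigabitEthernet0/8
More-specific entries that do NOT match:
  60.90.67.96/29 (60.90.67.96 - 60.90.67.103) does not contain 60.90.67.71
  60.90.67.0/28 (60.90.67.0 - 60.90.67.15) does not contain 60.90.67.71
  188.90.67.64/27 (188.90.67.64 - 188.90.67.95) does not contain 60.90.67.71
  60.90.83.0/25 (60.90.83.0 - 60.90.83.127) does not contain 60.90.67.71
  60.90.0.0/18 (60.90.0.0 - 60.90.63.255) does not contain 60.90.67.71
  60.90.128.0/17 (60.90.128.0 - 60.90.255.255) does not contain 60.90.67.71
Longest matching prefix is /16 -> interface GigabitEthernet0/8.

GigabitEthernet0/8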